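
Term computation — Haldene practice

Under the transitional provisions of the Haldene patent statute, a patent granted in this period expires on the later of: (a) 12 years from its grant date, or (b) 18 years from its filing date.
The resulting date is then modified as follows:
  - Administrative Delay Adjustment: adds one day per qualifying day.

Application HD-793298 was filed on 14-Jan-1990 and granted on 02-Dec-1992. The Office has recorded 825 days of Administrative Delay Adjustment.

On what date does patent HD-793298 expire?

2010-04-18

(a) grant + 12 years → 2 December 2004.
(b) filing + 18 years → 14 January 2008.
Later of the two: 14 January 2008.
Administrative Delay Adjustment: +825 days → 18 April 2010.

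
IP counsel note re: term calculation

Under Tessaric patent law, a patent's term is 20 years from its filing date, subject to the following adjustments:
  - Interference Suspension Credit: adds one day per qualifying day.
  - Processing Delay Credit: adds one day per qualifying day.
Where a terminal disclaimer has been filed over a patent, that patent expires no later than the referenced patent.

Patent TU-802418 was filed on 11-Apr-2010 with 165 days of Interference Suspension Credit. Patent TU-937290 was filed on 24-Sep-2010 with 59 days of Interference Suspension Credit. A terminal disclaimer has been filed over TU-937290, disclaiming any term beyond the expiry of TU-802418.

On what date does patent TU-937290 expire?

Natural term of TU-937290:
  Base: filing + 20 years → 24 September 2030.
  Interference Suspension Credit: +59 days → 22 November 2030.
Expiry of referenced patent TU-802418:
  Base: filing + 20 years → 11 April 2030.
  Interference Suspension Credit: +165 days → 23 September 2030.
Terminal disclaimer: TU-937290 expires on the earlier of 22 November 2030 and 23 September 2030.

2030-09-23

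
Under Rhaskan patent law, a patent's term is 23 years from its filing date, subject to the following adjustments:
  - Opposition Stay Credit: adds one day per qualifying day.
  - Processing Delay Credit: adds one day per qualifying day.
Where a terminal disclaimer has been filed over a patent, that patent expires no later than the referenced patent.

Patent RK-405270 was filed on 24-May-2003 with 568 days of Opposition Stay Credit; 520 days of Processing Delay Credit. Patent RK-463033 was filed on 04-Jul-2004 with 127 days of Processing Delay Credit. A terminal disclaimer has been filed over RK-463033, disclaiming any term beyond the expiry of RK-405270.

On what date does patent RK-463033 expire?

Natural term of RK-463033:
  Base: filing + 23 years → 4 July 2027.
  Processing Delay Credit: +127 days → 8 November 2027.
Expiry of referenced patent RK-405270:
  Base: filing + 23 years → 24 May 2026.
  Opposition Stay Credit: +568 days → 13 December 2027.
  Processing Delay Credit: +520 days → 16 May 2029.
Terminal disclaimer: RK-463033 expires on the earlier of 8 November 2027 and 16 May 2029.

2027-11-08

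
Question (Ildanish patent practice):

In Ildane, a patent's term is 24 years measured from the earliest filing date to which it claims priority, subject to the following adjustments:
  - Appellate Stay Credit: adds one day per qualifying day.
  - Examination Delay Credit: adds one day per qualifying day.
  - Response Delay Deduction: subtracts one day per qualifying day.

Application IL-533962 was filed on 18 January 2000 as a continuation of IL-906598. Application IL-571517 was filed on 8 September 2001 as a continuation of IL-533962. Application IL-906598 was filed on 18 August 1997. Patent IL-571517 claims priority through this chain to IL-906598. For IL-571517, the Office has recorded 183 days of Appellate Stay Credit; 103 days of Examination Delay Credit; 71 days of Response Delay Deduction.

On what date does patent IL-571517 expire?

2022-03-21

Earliest priority filing: 18 August 1997.
Base term: 18 August 1997 + 24 years → 18 August 2021.
Appellate Stay Credit: +183 days → 17 February 2022.
Examination Delay Credit: +103 days → 31 May 2022.
Response Delay Deduction: −71 days → 21 March 2022.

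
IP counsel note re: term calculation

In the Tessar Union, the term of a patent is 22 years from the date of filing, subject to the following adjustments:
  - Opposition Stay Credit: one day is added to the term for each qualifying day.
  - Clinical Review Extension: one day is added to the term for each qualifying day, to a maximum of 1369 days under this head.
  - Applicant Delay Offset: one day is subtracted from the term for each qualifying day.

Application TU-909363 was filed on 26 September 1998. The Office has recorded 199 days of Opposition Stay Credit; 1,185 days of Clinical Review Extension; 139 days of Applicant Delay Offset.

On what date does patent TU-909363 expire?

Base term: filing date + 22 years → 26 September 2020.
Opposition Stay Credit: +199 days → 13 April 2021.
Clinical Review Extension: 1185 days (within the 1369-day cap) → +1185 days → 11 July 2024.
Applicant Delay Offset: −139 days → 23 February 2024.

2024-02-23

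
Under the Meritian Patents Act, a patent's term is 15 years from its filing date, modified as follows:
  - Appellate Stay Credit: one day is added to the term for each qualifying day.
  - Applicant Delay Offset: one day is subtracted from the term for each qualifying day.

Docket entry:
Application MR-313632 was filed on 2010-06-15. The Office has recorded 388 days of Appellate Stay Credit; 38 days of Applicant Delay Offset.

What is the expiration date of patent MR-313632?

Base term: filing date + 15 years → 15 June 2025.
Appellate Stay Credit: +388 days → 8 July 2026.
Applicant Delay Offset: −38 days → 31 May 2026.

May 31, 2026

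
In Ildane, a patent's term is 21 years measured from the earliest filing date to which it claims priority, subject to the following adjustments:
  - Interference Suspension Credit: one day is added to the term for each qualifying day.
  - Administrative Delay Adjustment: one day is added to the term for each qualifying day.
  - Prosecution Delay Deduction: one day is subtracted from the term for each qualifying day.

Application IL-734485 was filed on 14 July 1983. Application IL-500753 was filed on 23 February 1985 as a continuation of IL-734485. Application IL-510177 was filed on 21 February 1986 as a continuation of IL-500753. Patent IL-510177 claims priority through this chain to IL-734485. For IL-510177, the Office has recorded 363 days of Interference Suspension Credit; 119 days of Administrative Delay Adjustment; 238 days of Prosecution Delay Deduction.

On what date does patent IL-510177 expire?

March 15, 2005

Earliest priority filing: 14 July 1983.
Base term: 14 July 1983 + 21 years → 14 July 2004.
Interference Suspension Credit: +363 days → 12 July 2005.
Administrative Delay Adjustment: +119 days → 8 November 2005.
Prosecution Delay Deduction: −238 days → 15 March 2005.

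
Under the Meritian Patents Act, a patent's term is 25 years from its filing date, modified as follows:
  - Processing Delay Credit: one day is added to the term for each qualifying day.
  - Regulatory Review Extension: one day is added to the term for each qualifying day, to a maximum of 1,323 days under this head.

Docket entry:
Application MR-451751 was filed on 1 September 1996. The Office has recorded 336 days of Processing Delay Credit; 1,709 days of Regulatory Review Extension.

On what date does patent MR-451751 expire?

Base term: filing date + 25 years → 1 September 2021.
Processing Delay Credit: +336 days → 3 August 2022.
Regulatory Review Extension: 1709 days claimed exceeds the 1323-day cap, so +1323 days → 18 March 2026.

2026-03-18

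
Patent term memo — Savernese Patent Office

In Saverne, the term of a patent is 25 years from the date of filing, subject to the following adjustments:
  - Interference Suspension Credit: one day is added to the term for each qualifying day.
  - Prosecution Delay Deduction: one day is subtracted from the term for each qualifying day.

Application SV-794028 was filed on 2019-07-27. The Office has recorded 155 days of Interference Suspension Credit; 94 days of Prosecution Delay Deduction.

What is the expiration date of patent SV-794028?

Base term: filing date + 25 years → 27 July 2044.
Interference Suspension Credit: +155 days → 29 December 2044.
Prosecution Delay Deduction: −94 days → 26 September 2044.

September 26, 2044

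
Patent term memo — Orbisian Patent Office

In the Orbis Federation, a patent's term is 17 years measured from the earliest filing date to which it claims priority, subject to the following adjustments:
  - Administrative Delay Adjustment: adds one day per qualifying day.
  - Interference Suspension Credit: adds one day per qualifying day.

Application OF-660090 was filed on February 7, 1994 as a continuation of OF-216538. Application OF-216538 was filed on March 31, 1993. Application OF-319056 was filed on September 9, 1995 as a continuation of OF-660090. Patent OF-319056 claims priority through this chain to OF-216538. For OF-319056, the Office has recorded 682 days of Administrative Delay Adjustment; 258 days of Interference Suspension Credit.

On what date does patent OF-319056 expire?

Earliest priority filing: 31 March 1993.
Base term: 31 March 1993 + 17 years → 31 March 2010.
Administrative Delay Adjustment: +682 days → 11 February 2012.
Interference Suspension Credit: +258 days → 26 October 2012.

2012-10-26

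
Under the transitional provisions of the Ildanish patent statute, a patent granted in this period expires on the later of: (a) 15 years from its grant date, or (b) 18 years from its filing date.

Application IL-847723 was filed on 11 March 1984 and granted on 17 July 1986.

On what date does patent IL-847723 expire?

(a) grant + 15 years → 17 July 2001.
(b) filing + 18 years → 11 March 2002.
Later of the two: 11 March 2002.

March 11, 2002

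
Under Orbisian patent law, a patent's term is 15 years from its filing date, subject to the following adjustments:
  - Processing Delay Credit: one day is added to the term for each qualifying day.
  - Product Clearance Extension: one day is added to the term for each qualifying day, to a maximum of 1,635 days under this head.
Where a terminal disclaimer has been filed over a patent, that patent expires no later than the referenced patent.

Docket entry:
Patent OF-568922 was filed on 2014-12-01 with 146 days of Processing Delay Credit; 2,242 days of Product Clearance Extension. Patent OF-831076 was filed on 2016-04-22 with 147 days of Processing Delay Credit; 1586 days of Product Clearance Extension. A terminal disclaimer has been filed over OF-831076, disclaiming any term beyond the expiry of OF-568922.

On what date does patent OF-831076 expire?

2034-10-17

Natural term of OF-831076:
  Base: filing + 15 years → 22 April 2031.
  Processing Delay Credit: +147 days → 16 September 2031.
  Product Clearance Extension: 1586 days (within the 1635-day cap) → +1586 days → 19 January 2036.
Expiry of referenced patent OF-568922:
  Base: filing + 15 years → 1 December 2029.
  Processing Delay Credit: +146 days → 26 April 2030.
  Product Clearance Extension: 2242 days claimed exceeds the 1635-day cap, so +1635 days → 17 October 2034.
Terminal disclaimer: OF-831076 expires on the earlier of 19 January 2036 and 17 October 2034.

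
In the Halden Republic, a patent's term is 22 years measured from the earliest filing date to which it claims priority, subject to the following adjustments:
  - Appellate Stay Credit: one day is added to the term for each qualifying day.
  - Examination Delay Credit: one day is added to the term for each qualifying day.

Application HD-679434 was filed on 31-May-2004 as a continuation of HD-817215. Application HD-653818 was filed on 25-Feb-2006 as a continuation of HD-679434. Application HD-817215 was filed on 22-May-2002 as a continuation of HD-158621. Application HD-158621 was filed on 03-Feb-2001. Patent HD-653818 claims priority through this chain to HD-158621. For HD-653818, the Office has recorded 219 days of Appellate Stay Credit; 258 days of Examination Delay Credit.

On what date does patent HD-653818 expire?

May 25, 2024

Earliest priority filing: 3 February 2001.
Base term: 3 February 2001 + 22 years → 3 February 2023.
Appellate Stay Credit: +219 days → 10 September 2023.
Examination Delay Credit: +258 days → 25 May 2024.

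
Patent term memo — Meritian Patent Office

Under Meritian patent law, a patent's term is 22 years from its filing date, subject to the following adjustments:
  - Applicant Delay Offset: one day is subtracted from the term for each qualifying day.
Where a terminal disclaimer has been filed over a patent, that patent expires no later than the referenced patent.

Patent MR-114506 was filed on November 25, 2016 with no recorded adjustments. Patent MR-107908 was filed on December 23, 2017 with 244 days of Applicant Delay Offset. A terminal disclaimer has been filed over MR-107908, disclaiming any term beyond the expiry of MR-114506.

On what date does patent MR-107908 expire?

Natural term of MR-107908:
  Base: filing + 22 years → 23 December 2039.
  Applicant Delay Offset: −244 days → 23 April 2039.
Expiry of referenced patent MR-114506:
  Base: filing + 22 years → 25 November 2038.
Terminal disclaimer: MR-107908 expires on the earlier of 23 April 2039 and 25 November 2038.

2038-11-25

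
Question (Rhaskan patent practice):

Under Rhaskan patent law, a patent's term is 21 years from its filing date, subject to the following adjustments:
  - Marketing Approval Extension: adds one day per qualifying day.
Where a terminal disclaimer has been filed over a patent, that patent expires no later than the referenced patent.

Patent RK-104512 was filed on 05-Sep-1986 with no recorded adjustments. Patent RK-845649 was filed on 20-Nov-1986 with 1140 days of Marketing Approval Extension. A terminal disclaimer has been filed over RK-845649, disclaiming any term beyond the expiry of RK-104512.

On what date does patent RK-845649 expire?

September 5, 2007

Natural term of RK-845649:
  Base: filing + 21 years → 20 November 2007.
  Marketing Approval Extension: +1140 days → 3 January 2011.
Expiry of referenced patent RK-104512:
  Base: filing + 21 years → 5 September 2007.
Terminal disclaimer: RK-845649 expires on the earlier of 3 January 2011 and 5 September 2007.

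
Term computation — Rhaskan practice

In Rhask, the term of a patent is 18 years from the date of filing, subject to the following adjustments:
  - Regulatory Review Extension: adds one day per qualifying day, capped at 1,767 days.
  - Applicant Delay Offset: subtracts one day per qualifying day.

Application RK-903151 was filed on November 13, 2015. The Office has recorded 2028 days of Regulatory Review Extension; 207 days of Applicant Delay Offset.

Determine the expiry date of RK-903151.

Base term: filing date + 18 years → 13 November 2033.
Regulatory Review Extension: 2028 days claimed exceeds the 1767-day cap, so +1767 days → 15 September 2038.
Applicant Delay Offset: −207 days → 20 February 2038.

2038-02-20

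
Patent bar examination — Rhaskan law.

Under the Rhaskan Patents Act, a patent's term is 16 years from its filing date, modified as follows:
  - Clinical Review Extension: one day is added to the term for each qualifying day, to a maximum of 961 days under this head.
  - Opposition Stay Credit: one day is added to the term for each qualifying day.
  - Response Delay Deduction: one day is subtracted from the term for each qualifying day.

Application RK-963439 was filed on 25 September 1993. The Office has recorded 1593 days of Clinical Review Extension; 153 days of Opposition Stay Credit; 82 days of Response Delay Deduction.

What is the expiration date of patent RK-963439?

July 23, 2012

Base term: filing date + 16 years → 25 September 2009.
Clinical Review Extension: 1593 days claimed exceeds the 961-day cap, so +961 days → 13 May 2012.
Opposition Stay Credit: +153 days → 13 October 2012.
Response Delay Deduction: −82 days → 23 July 2012.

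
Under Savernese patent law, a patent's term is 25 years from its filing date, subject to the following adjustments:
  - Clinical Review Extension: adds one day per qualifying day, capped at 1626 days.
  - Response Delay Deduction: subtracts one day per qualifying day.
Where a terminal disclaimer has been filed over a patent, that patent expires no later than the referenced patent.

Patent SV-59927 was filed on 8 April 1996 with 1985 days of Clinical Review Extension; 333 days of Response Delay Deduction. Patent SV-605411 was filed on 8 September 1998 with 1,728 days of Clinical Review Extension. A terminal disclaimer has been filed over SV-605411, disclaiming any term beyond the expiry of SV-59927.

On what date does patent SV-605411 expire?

Natural term of SV-605411:
  Base: filing + 25 years → 8 September 2023.
  Clinical Review Extension: 1728 days claimed exceeds the 1626-day cap, so +1626 days → 20 February 2028.
Expiry of referenced patent SV-59927:
  Base: filing + 25 years → 8 April 2021.
  Clinical Review Extension: 1985 days claimed exceeds the 1626-day cap, so +1626 days → 20 September 2025.
  Response Delay Deduction: −333 days → 22 October 2024.
Terminal disclaimer: SV-605411 expires on the earlier of 20 February 2028 and 22 October 2024.

2024-10-22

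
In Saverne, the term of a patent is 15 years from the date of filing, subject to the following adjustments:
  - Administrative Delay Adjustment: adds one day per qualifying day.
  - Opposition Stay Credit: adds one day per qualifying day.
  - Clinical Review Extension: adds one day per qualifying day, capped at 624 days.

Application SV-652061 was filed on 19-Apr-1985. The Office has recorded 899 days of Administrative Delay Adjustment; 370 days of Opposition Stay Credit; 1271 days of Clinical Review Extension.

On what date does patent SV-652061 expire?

2005-06-25

Base term: filing date + 15 years → 19 April 2000.
Administrative Delay Adjustment: +899 days → 5 October 2002.
Opposition Stay Credit: +370 days → 10 October 2003.
Clinical Review Extension: 1271 days claimed exceeds the 624-day cap, so +624 days → 25 June 2005.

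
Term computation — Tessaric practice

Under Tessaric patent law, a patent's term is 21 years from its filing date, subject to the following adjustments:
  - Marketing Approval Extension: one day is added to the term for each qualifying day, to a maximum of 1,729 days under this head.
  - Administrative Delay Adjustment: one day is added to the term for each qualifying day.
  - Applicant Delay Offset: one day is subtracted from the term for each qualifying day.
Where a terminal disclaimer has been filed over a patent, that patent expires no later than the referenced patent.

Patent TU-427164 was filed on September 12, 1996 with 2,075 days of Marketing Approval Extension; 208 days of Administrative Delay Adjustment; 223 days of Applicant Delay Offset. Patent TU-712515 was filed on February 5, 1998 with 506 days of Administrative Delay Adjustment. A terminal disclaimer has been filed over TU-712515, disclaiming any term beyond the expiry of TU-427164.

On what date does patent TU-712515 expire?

Natural term of TU-712515:
  Base: filing + 21 years → 5 February 2019.
  Administrative Delay Adjustment: +506 days → 25 June 2020.
Expiry of referenced patent TU-427164:
  Base: filing + 21 years → 12 September 2017.
  Marketing Approval Extension: 2075 days claimed exceeds the 1729-day cap, so +1729 days → 7 June 2022.
  Administrative Delay Adjustment: +208 days → 1 January 2023.
  Applicant Delay Offset: −223 days → 23 May 2022.
Terminal disclaimer: TU-712515 expires on the earlier of 25 June 2020 and 23 May 2022.

June 25, 2020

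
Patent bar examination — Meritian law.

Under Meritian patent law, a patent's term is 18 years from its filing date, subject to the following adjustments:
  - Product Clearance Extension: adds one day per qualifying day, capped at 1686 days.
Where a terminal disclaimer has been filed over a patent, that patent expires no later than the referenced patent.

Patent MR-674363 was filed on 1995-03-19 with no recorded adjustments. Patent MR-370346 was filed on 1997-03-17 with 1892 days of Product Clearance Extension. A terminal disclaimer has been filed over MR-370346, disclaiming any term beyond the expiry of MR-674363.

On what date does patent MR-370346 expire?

March 19, 2013

Natural term of MR-370346:
  Base: filing + 18 years → 17 March 2015.
  Product Clearance Extension: 1892 days claimed exceeds the 1686-day cap, so +1686 days → 28 October 2019.
Expiry of referenced patent MR-674363:
  Base: filing + 18 years → 19 March 2013.
Terminal disclaimer: MR-370346 expires on the earlier of 28 October 2019 and 19 March 2013.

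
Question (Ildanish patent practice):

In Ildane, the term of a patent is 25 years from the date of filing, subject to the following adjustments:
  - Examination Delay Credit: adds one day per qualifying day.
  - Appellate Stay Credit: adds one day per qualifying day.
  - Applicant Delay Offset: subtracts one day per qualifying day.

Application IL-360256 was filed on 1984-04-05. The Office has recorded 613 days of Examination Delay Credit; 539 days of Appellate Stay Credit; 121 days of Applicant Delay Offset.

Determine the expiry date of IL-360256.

January 31, 2012

Base term: filing date + 25 years → 5 April 2009.
Examination Delay Credit: +613 days → 9 December 2010.
Appellate Stay Credit: +539 days → 31 May 2012.
Applicant Delay Offset: −121 days → 31 January 2012.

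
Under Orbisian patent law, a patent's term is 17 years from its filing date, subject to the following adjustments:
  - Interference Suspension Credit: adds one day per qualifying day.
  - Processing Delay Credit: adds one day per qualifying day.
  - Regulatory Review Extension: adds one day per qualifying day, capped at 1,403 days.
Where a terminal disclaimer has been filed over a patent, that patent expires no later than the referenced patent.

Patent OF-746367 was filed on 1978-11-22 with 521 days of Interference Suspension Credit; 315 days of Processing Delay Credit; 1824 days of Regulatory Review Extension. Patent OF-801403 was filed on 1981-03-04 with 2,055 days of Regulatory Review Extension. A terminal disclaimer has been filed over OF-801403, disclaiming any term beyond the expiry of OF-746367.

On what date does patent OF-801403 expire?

2002-01-05

Natural term of OF-801403:
  Base: filing + 17 years → 4 March 1998.
  Regulatory Review Extension: 2055 days claimed exceeds the 1403-day cap, so +1403 days → 5 January 2002.
Expiry of referenced patent OF-746367:
  Base: filing + 17 years → 22 November 1995.
  Interference Suspension Credit: +521 days → 26 April 1997.
  Processing Delay Credit: +315 days → 7 March 1998.
  Regulatory Review Extension: 1824 days claimed exceeds the 1403-day cap, so +1403 days → 8 January 2002.
Terminal disclaimer: OF-801403 expires on the earlier of 5 January 2002 and 8 January 2002.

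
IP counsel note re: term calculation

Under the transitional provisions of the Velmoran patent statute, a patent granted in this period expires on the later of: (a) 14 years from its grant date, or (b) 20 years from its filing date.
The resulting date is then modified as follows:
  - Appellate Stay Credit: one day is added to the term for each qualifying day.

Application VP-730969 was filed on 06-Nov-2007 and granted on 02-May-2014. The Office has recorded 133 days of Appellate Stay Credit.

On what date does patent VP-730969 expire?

(a) grant + 14 years → 2 May 2028.
(b) filing + 20 years → 6 November 2027.
Later of the two: 2 May 2028.
Appellate Stay Credit: +133 days → 12 September 2028.

September 12, 2028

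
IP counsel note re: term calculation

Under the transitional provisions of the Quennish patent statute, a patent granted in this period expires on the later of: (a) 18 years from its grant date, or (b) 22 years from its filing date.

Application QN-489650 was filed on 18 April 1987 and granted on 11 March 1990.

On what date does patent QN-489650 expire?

(a) grant + 18 years → 11 March 2008.
(b) filing + 22 years → 18 April 2009.
Later of the two: 18 April 2009.

2009-04-18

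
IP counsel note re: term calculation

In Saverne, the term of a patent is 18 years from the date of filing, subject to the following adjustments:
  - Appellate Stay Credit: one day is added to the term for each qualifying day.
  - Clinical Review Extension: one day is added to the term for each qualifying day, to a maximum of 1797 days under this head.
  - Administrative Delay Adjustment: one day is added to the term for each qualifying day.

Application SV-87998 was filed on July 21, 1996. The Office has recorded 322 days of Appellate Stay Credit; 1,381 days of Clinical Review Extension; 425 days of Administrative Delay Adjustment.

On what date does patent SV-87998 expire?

Base term: filing date + 18 years → 21 July 2014.
Appellate Stay Credit: +322 days → 8 June 2015.
Clinical Review Extension: 1381 days (within the 1797-day cap) → +1381 days → 20 March 2019.
Administrative Delay Adjustment: +425 days → 18 May 2020.

2020-05-18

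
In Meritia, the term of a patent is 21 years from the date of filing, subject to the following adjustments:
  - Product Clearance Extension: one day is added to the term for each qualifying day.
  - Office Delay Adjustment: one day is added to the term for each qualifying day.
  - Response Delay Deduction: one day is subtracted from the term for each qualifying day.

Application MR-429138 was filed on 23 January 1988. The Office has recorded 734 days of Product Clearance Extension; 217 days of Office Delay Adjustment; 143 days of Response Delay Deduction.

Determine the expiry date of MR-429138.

Base term: filing date + 21 years → 23 January 2009.
Product Clearance Extension: +734 days → 27 January 2011.
Office Delay Adjustment: +217 days → 1 September 2011.
Response Delay Deduction: −143 days → 11 April 2011.

April 11, 2011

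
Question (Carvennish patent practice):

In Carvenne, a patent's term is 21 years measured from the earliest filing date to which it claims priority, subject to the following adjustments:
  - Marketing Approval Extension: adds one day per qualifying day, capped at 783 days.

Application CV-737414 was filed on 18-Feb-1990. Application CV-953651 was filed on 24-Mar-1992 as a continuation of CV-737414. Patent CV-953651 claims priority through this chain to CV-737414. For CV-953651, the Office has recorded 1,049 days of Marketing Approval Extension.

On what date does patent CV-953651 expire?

2013-04-11

Earliest priority filing: 18 February 1990.
Base term: 18 February 1990 + 21 years → 18 February 2011.
Marketing Approval Extension: 1049 days claimed exceeds the 783-day cap, so +783 days → 11 April 2013.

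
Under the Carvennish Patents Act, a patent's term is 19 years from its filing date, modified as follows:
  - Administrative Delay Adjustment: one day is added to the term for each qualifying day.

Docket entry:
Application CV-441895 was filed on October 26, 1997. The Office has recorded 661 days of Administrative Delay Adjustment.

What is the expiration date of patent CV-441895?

2018-08-18

Base term: filing date + 19 years → 26 October 2016.
Administrative Delay Adjustment: +661 days → 18 August 2018.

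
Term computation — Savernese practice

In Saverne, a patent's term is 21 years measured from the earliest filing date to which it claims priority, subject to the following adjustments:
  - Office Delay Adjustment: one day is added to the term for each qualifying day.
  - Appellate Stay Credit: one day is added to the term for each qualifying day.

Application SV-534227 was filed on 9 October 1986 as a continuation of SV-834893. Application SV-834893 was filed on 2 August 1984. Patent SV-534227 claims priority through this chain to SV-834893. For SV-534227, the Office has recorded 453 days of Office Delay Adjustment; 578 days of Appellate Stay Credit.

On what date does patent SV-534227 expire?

Earliest priority filing: 2 August 1984.
Base term: 2 August 1984 + 21 years → 2 August 2005.
Office Delay Adjustment: +453 days → 29 October 2006.
Appellate Stay Credit: +578 days → 29 May 2008.

2008-05-29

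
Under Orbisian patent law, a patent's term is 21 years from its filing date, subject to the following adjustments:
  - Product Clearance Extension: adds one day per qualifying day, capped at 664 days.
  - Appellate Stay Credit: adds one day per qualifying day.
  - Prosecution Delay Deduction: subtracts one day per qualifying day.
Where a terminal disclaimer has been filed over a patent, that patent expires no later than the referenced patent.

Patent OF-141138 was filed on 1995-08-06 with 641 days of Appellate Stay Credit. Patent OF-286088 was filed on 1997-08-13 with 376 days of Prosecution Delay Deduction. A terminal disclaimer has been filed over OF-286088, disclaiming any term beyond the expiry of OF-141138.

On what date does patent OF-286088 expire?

August 2, 2017

Natural term of OF-286088:
  Base: filing + 21 years → 13 August 2018.
  Prosecution Delay Deduction: −376 days → 2 August 2017.
Expiry of referenced patent OF-141138:
  Base: filing + 21 years → 6 August 2016.
  Appellate Stay Credit: +641 days → 9 May 2018.
Terminal disclaimer: OF-286088 expires on the earlier of 2 August 2017 and 9 May 2018.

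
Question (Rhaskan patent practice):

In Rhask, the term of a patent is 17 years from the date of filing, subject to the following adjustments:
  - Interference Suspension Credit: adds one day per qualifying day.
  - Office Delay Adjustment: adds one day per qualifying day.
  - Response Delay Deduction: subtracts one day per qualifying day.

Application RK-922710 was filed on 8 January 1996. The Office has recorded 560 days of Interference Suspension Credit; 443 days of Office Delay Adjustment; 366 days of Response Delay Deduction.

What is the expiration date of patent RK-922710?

2014-10-07

Base term: filing date + 17 years → 8 January 2013.
Interference Suspension Credit: +560 days → 22 July 2014.
Office Delay Adjustment: +443 days → 8 October 2015.
Response Delay Deduction: −366 days → 7 October 2014.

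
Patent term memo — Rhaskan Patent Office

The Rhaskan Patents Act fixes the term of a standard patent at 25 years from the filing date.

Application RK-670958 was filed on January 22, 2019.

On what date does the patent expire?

January 22, 2044

Filing date + 25 years → 22 January 2044.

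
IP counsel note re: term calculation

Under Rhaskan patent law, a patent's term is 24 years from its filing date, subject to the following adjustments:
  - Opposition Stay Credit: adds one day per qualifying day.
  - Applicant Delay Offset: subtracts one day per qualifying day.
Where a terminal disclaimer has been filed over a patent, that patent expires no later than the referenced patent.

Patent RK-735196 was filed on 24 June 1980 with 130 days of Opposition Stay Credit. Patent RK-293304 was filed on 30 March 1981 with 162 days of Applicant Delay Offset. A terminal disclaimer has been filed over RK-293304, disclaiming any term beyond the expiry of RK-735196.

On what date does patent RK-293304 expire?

Natural term of RK-293304:
  Base: filing + 24 years → 30 March 2005.
  Applicant Delay Offset: −162 days → 19 October 2004.
Expiry of referenced patent RK-735196:
  Base: filing + 24 years → 24 June 2004.
  Opposition Stay Credit: +130 days → 1 November 2004.
Terminal disclaimer: RK-293304 expires on the earlier of 19 October 2004 and 1 November 2004.

October 19, 2004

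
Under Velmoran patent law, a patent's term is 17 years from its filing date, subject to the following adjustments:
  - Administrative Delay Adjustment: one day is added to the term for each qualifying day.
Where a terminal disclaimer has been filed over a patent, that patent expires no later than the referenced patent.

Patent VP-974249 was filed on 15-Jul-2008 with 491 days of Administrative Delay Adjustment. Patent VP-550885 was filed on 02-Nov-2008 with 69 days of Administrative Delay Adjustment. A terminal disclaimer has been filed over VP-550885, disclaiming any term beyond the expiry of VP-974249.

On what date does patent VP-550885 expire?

Natural term of VP-550885:
  Base: filing + 17 years → 2 November 2025.
  Administrative Delay Adjustment: +69 days → 10 January 2026.
Expiry of referenced patent VP-974249:
  Base: filing + 17 years → 15 July 2025.
  Administrative Delay Adjustment: +491 days → 18 November 2026.
Terminal disclaimer: VP-550885 expires on the earlier of 10 January 2026 and 18 November 2026.

2026-01-10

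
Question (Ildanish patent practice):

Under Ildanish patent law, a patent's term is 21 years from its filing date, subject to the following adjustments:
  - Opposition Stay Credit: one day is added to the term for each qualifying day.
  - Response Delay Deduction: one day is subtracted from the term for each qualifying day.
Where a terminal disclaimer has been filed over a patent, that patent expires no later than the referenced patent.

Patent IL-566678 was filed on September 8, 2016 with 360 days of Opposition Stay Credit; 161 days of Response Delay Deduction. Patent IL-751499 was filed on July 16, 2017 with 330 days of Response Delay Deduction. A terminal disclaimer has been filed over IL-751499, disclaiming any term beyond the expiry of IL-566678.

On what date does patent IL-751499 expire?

2037-08-20

Natural term of IL-751499:
  Base: filing + 21 years → 16 July 2038.
  Response Delay Deduction: −330 days → 20 August 2037.
Expiry of referenced patent IL-566678:
  Base: filing + 21 years → 8 September 2037.
  Opposition Stay Credit: +360 days → 3 September 2038.
  Response Delay Deduction: −161 days → 26 March 2038.
Terminal disclaimer: IL-751499 expires on the earlier of 20 August 2037 and 26 March 2038.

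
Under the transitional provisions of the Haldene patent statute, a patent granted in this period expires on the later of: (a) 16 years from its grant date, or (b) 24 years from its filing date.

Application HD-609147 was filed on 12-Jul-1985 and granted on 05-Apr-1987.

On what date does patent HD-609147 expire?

July 12, 2009

(a) grant + 16 years → 5 April 2003.
(b) filing + 24 years → 12 July 2009.
Later of the two: 12 July 2009.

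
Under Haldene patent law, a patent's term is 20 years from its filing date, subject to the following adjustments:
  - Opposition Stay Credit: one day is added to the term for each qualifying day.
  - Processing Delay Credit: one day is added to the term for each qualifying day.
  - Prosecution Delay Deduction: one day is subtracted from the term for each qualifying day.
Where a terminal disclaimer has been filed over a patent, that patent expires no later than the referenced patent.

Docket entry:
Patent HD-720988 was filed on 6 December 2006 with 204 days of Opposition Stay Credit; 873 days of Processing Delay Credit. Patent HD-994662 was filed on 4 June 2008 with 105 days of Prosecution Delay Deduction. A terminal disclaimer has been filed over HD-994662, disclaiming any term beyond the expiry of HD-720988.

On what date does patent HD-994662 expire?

Natural term of HD-994662:
  Base: filing + 20 years → 4 June 2028.
  Prosecution Delay Deduction: −105 days → 20 February 2028.
Expiry of referenced patent HD-720988:
  Base: filing + 20 years → 6 December 2026.
  Opposition Stay Credit: +204 days → 28 June 2027.
  Processing Delay Credit: +873 days → 17 November 2029.
Terminal disclaimer: HD-994662 expires on the earlier of 20 February 2028 and 17 November 2029.

February 20, 2028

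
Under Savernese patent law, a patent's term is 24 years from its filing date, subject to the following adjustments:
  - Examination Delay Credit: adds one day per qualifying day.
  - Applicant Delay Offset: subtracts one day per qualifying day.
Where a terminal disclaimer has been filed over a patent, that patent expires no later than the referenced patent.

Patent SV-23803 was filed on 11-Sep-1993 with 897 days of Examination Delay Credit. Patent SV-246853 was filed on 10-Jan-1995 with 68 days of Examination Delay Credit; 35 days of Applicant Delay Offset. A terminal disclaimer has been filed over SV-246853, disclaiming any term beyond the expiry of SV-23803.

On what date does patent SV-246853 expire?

Natural term of SV-246853:
  Base: filing + 24 years → 10 January 2019.
  Examination Delay Credit: +68 days → 19 March 2019.
  Applicant Delay Offset: −35 days → 12 February 2019.
Expiry of referenced patent SV-23803:
  Base: filing + 24 years → 11 September 2017.
  Examination Delay Credit: +897 days → 25 February 2020.
Terminal disclaimer: SV-246853 expires on the earlier of 12 February 2019 and 25 February 2020.

February 12, 2019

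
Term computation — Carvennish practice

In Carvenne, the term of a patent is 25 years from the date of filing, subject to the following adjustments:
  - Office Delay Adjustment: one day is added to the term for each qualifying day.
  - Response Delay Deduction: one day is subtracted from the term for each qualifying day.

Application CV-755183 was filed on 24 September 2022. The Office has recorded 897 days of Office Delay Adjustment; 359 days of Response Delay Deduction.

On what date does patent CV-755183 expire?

2049-03-15

Base term: filing date + 25 years → 24 September 2047.
Office Delay Adjustment: +897 days → 9 March 2050.
Response Delay Deduction: −359 days → 15 March 2049.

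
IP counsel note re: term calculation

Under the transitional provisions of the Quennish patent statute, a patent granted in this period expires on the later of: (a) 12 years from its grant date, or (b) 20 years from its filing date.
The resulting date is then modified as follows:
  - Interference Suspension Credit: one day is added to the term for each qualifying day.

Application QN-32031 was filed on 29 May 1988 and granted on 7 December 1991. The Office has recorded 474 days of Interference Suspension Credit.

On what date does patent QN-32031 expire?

2009-09-15

(a) grant + 12 years → 7 December 2003.
(b) filing + 20 years → 29 May 2008.
Later of the two: 29 May 2008.
Interference Suspension Credit: +474 days → 15 September 2009.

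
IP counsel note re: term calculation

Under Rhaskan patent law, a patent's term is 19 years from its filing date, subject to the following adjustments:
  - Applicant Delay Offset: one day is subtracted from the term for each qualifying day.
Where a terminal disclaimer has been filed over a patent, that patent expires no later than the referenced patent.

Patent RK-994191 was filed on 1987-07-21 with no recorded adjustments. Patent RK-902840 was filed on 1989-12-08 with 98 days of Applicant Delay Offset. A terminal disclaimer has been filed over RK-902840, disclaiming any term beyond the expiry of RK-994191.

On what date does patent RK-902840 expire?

July 21, 2006

Natural term of RK-902840:
  Base: filing + 19 years → 8 December 2008.
  Applicant Delay Offset: −98 days → 1 September 2008.
Expiry of referenced patent RK-994191:
  Base: filing + 19 years → 21 July 2006.
Terminal disclaimer: RK-902840 expires on the earlier of 1 September 2008 and 21 July 2006.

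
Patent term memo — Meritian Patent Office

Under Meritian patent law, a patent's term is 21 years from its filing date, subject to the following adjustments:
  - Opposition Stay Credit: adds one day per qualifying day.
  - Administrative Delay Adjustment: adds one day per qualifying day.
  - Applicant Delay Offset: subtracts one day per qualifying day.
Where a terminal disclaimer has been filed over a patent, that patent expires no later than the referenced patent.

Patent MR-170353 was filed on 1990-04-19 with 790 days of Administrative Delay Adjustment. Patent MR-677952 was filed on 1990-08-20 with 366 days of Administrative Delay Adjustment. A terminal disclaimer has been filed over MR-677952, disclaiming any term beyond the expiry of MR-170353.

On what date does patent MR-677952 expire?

2012-08-20

Natural term of MR-677952:
  Base: filing + 21 years → 20 August 2011.
  Administrative Delay Adjustment: +366 days → 20 August 2012.
Expiry of referenced patent MR-170353:
  Base: filing + 21 years → 19 April 2011.
  Administrative Delay Adjustment: +790 days → 17 June 2013.
Terminal disclaimer: MR-677952 expires on the earlier of 20 August 2012 and 17 June 2013.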